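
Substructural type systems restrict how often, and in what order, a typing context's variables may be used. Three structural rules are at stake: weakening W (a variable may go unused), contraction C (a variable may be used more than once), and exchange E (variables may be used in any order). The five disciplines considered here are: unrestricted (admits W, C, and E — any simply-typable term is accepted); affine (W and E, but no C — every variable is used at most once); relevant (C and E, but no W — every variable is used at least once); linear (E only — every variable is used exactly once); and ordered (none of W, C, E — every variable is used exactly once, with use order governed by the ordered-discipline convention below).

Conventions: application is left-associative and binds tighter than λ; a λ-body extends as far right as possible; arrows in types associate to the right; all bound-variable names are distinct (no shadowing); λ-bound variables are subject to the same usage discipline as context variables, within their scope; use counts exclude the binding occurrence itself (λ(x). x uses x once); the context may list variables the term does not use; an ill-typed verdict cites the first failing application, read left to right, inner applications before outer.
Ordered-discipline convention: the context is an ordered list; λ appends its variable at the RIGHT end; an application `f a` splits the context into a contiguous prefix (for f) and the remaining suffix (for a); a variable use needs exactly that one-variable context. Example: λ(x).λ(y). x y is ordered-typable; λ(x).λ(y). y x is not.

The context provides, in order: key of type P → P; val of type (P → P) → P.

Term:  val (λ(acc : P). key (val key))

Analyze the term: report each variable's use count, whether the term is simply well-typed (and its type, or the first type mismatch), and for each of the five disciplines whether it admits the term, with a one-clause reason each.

variable uses: key ×2, val ×2, acc [bound] ×0
left-to-right use order: val, key, val, key
typing: ✓ — P
ordered: ✗ — needs contraction — key ×2, val ×2; acc left unused
linear: ✗ — needs contraction — key ×2, val ×2; acc left unused
affine: ✗ — needs contraction — key ×2, val ×2
relevant: ✗ — acc left unused
unrestricted: ✓ — well-typed at P; no restrictions here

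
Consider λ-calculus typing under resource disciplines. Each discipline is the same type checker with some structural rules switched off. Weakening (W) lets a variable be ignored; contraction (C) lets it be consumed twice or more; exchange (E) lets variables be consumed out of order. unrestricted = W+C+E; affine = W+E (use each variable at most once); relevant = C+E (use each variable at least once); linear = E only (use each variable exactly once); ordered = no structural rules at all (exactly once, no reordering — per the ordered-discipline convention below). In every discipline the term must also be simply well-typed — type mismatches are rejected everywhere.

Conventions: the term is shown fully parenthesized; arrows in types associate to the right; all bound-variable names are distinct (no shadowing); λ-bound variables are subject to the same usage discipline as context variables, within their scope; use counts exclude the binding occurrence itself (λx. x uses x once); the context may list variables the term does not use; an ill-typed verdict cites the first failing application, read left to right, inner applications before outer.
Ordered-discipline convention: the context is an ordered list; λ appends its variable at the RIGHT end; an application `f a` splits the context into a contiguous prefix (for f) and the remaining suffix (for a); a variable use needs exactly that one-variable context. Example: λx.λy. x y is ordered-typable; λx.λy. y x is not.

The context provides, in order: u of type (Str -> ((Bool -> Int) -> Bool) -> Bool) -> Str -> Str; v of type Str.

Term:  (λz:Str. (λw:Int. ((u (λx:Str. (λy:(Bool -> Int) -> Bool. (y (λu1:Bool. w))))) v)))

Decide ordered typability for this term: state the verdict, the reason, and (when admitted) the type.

no — unused: z, x, u1 — weakening required
usage: u: 1×, v: 1×, z (bound): 0×, w (bound): 1×, x (bound): 0×, y (bound): 1×, u1 (bound): 0×
use order (left to right): u, y, w, v
typing: well-typed at Str -> Int -> Str
all disciplines: ordered ✗, linear ✗, affine ✓, relevant ✗, unrestricted ✓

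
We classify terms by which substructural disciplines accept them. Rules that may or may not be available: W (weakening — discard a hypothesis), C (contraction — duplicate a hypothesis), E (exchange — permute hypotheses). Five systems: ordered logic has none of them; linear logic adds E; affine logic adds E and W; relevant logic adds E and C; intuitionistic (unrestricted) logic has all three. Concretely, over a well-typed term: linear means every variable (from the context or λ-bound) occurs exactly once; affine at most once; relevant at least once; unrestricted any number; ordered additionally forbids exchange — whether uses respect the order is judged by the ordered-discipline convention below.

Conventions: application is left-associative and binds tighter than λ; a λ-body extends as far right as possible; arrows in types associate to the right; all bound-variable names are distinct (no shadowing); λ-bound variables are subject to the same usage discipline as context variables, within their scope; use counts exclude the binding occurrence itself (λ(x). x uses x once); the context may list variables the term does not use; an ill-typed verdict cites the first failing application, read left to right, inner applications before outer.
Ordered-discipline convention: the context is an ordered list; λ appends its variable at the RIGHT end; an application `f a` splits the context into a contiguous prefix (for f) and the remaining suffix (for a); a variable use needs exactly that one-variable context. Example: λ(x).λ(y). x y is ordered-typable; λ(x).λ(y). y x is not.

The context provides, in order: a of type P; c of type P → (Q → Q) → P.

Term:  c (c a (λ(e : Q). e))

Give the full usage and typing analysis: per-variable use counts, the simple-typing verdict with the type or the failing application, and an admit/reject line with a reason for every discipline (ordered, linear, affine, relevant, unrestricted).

usage: a ×1; c ×2; e (bound) ×1
order of uses: c, c, a, e
typing: the term checks, with type (Q → Q) → P
ordered: ✗ — repeated use of c ×2
linear: ✗ — repeated use of c ×2
affine: ✗ — repeated use of c ×2
relevant: ✓ — at least one use each (a, c, e)
unrestricted: ✓ — simply typable at (Q → Q) → P; W, C, E all held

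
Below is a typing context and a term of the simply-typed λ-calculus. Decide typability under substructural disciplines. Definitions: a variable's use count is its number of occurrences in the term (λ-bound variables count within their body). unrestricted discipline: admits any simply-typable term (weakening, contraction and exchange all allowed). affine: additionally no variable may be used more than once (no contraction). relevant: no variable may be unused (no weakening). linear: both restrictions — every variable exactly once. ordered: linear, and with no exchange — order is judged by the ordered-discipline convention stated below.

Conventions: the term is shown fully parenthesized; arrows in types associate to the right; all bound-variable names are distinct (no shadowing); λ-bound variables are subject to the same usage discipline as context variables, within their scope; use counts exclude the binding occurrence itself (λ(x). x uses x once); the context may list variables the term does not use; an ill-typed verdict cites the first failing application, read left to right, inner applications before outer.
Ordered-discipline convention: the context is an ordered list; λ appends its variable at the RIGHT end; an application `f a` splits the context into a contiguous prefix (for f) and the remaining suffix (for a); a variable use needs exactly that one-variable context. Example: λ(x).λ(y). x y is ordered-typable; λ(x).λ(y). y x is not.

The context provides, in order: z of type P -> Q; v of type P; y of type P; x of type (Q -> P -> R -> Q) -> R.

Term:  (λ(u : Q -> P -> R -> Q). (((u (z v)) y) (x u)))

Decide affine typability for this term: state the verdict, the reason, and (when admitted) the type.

no — needs contraction — u ×2
usage: z: 1; v: 1; y: 1; x: 1; u (λ-bound): 2
use order (left to right): u, z, v, y, x, u
typing: well-typed — term : (Q -> P -> R -> Q) -> Q
all disciplines: ordered ✗; linear ✗; affine ✗; relevant ✓; unrestricted ✓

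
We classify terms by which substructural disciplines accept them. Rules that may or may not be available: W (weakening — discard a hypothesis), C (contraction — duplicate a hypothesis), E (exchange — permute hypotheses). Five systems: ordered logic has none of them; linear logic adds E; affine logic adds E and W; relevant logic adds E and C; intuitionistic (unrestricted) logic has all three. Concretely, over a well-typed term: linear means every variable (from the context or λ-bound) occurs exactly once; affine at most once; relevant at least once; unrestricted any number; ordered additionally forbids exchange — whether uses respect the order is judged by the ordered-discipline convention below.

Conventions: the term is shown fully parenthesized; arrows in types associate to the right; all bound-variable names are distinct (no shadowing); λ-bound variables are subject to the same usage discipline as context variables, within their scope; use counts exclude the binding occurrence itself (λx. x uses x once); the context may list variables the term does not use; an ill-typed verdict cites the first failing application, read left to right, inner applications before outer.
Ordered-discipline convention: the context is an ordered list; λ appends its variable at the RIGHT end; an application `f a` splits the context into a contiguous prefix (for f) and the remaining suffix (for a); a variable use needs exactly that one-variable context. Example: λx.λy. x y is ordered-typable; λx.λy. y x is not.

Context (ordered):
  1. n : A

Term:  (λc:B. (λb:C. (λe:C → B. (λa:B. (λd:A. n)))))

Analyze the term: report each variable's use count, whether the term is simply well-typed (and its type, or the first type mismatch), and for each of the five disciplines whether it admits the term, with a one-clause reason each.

variable uses: n: 1; c (bound): 0; b (bound): 0; e (bound): 0; a (bound): 0; d (bound): 0
use order (left to right): n
typing: the term checks, with type B → C → (C → B) → B → A → A
ordered ✗ (needs weakening: c, b, e, a, d unused)
linear ✗ (needs weakening: c, b, e, a, d unused)
affine ✓ (n, c, b, e, a, d: no repeats, contraction unneeded)
relevant ✗ (needs weakening: c, b, e, a, d unused)
unrestricted ✓ (typability at B → C → (C → B) → B → A → A is all that's needed)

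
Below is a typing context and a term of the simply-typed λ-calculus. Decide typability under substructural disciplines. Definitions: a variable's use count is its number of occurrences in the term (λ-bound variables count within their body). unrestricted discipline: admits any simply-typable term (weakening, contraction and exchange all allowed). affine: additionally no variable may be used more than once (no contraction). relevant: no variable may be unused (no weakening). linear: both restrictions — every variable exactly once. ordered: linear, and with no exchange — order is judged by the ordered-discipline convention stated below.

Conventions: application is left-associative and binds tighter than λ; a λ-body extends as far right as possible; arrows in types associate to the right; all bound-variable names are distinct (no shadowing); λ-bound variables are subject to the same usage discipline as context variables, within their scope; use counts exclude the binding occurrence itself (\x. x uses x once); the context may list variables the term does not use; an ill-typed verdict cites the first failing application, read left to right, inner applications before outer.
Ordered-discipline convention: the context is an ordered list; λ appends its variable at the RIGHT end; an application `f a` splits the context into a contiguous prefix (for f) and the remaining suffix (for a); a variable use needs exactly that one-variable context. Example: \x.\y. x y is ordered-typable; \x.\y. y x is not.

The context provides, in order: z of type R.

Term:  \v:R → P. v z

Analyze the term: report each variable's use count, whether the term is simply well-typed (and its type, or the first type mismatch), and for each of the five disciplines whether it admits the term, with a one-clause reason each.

variable uses: z ×1, v [bound] ×1
uses in reading order: v, z
typing: ✓ — (R → P) → P
ordered ✗ (no ordered split (uses run v, z))
linear ✓ (each of z, v used exactly once)
affine ✓ (z, v: no repeats, contraction unneeded)
relevant ✓ (z, v: all used, weakening unneeded)
unrestricted ✓ (simply typable at (R → P) → P; W, C, E all held)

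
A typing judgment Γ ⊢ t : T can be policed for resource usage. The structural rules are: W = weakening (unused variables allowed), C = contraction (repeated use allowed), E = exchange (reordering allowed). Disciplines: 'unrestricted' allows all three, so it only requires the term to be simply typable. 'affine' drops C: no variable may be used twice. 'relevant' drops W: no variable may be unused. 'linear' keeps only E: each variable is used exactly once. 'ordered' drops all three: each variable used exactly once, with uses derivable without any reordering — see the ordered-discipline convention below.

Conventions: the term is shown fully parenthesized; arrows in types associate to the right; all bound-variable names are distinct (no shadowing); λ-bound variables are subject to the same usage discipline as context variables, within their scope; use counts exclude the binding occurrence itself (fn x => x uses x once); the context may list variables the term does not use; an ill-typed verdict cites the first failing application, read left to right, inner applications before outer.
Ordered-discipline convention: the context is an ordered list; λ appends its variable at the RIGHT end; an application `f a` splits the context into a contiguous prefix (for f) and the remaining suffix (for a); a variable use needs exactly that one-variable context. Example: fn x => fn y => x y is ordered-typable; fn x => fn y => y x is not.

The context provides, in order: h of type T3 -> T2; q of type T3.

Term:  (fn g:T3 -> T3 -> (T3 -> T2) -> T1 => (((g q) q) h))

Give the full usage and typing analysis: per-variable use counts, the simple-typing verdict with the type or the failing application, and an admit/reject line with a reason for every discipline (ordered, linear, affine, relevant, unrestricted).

usage: h ×1, q ×2, g [bound] ×1
use order (left to right): g, q, q, h
typing: the term checks, with type (T3 -> T3 -> (T3 -> T2) -> T1) -> T1
ordered: ✗ — uses contraction: q ×2
linear: ✗ — uses contraction: q ×2
affine: ✗ — uses contraction: q ×2
relevant: ✓ — none of h, q, g goes unused
unrestricted: ✓ — well-typed at (T3 -> T3 -> (T3 -> T2) -> T1) -> T1; no restrictions here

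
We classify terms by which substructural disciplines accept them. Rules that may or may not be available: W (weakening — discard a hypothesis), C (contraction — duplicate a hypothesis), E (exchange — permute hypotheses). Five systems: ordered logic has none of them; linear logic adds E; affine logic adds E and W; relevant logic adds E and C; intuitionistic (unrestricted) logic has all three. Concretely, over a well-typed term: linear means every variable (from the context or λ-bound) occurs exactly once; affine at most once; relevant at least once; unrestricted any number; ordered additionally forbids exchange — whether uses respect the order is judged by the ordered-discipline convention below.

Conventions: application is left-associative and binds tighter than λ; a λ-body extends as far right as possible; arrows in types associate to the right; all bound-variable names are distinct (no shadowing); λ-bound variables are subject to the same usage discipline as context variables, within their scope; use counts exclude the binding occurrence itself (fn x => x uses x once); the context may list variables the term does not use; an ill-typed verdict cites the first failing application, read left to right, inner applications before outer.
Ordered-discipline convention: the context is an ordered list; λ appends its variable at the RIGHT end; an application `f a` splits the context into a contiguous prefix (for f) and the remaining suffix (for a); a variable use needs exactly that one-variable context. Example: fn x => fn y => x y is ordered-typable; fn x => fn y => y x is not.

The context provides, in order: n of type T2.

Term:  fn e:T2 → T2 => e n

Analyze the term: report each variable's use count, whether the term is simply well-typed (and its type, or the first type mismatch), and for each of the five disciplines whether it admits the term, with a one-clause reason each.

variable uses: n=1, e [bound]=1
use order (left to right): e, n
typing: ✓ — (T2 → T2) → T2
ordered: ✗, use order e, n needs exchange
linear: ✓, n, e: one use apiece
affine: ✓, none of n, e used more than once
relevant: ✓, every one of n, e appears
unrestricted: ✓, well-typed at (T2 → T2) → T2; no restrictions here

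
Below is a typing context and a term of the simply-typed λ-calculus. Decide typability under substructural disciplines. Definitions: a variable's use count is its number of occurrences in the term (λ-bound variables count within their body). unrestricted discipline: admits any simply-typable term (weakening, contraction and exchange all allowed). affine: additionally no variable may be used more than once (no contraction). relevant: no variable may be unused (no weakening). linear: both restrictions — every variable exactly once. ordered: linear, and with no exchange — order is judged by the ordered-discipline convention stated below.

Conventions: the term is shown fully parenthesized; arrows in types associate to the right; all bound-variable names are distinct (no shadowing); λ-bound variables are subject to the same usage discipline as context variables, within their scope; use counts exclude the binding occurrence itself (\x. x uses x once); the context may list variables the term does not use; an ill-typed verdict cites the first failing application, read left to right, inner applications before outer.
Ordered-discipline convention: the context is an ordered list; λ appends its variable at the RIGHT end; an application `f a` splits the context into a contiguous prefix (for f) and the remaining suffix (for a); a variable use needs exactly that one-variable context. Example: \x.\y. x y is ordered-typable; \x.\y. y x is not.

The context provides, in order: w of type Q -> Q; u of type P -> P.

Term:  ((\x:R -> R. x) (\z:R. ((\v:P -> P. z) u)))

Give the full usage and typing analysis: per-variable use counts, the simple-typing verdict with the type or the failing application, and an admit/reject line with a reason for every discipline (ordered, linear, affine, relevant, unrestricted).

usage: w: 0, u: 1, x (bound): 1, z (bound): 1, v (bound): 0
order of uses: x, z, u
typing: ✓ — R -> R
ordered: ✗, unused: w, v — weakening required
linear: ✗, unused: w, v — weakening required
affine: ✓, w, u, x, z, v: no repeats, contraction unneeded
relevant: ✗, unused: w, v — weakening required
unrestricted: ✓, type-checks (R -> R) and nothing is barred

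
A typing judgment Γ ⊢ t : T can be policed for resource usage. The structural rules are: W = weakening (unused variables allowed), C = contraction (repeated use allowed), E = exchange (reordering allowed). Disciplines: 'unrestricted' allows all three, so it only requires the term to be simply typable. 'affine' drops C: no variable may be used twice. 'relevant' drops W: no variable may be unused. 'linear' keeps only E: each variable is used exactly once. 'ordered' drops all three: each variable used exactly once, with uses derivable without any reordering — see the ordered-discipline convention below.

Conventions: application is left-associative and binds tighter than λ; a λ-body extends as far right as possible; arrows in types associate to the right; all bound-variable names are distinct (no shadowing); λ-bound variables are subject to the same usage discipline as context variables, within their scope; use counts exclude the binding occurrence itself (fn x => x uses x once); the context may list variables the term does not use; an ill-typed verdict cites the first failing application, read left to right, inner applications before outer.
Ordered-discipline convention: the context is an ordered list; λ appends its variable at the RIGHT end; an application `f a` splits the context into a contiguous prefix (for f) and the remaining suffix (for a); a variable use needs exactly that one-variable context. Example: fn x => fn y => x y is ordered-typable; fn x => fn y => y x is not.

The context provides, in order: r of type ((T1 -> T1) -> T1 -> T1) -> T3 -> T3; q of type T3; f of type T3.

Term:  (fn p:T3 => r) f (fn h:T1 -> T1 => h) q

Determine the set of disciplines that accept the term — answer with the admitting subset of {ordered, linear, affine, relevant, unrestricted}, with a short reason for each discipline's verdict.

admitting disciplines: affine, unrestricted
counts: r: 1, q: 1, f: 1, p (bound): 0, h (bound): 1
uses in reading order: r, f, h, q
typing: ✓ — T3
ordered ✗ (needs weakening: p unused)
linear ✗ (needs weakening: p unused)
affine ✓ (no duplicate uses among r, q, f, p, h)
relevant ✗ (needs weakening: p unused)
unrestricted ✓ (simply typable at T3; W, C, E all held)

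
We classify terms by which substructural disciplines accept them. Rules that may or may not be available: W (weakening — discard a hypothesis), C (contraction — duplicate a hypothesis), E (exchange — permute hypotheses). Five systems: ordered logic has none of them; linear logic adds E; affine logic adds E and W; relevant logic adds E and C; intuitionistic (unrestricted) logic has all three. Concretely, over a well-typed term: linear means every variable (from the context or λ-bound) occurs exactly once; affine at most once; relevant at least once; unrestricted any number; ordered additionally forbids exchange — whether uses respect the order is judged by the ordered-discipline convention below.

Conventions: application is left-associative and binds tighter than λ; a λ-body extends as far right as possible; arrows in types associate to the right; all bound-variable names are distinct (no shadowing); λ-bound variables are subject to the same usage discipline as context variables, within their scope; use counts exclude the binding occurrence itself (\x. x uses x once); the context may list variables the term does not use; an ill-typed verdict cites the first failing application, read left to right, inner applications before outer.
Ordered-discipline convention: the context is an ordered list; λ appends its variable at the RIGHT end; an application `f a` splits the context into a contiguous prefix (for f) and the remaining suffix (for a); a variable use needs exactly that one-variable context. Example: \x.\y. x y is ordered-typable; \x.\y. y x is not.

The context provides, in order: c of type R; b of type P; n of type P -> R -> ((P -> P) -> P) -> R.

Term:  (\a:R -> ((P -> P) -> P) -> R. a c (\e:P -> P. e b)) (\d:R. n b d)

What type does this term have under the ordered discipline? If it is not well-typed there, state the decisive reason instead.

not well-typed under ordered — b ×2 used more than once (contraction)
usage: c ×1, b ×2, n ×1, a [bound] ×1, e [bound] ×1, d [bound] ×1
use order (left to right): a, c, e, b, n, b, d
typing: ✓ — R
summary: ordered ✗ | linear ✗ | affine ✗ | relevant ✓ | unrestricted ✓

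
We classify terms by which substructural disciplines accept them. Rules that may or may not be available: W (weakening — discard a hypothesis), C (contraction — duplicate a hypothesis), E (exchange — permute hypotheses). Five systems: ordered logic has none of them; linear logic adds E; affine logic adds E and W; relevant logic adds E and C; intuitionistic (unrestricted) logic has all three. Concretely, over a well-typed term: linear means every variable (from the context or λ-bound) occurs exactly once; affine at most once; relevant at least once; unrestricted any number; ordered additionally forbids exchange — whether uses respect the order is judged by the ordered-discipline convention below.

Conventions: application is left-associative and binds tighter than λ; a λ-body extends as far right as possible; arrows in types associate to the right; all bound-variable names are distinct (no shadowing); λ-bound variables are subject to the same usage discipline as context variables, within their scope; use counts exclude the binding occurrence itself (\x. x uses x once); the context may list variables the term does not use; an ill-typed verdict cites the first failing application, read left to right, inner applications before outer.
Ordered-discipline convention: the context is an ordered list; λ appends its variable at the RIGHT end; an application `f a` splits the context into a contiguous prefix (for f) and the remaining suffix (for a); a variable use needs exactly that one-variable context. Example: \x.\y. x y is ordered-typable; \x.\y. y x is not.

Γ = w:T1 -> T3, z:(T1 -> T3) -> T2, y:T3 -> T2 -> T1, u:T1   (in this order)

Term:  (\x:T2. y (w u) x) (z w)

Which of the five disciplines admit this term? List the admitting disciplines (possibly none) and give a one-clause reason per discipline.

admitted by: relevant, unrestricted
use counts: w=2, z=1, y=1, u=1, x (bound)=1
uses in reading order: y, w, u, x, z, w
typing: well-typed — term : T1
ordered: ✗, repeated use of w ×2
linear: ✗, repeated use of w ×2
affine: ✗, repeated use of w ×2
relevant: ✓, every one of w, z, y, u, x appears
unrestricted: ✓, simply typable at T1; W, C, E all held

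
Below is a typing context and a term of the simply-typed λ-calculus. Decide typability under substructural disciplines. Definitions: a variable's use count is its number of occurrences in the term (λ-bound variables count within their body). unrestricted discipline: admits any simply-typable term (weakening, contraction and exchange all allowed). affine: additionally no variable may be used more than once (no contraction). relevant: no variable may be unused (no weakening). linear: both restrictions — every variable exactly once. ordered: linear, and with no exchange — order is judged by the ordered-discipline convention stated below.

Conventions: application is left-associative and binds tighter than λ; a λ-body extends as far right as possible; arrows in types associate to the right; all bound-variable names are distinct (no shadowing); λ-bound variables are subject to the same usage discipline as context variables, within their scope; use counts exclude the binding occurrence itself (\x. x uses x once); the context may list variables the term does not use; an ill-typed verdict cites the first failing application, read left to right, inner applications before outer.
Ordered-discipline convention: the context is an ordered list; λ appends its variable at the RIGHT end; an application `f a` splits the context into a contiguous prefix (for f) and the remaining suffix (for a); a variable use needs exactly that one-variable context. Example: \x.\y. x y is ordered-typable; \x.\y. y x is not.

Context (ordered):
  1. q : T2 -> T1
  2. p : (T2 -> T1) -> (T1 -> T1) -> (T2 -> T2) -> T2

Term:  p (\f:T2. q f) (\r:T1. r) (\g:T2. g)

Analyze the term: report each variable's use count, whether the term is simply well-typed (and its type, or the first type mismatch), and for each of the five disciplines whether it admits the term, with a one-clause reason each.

variable uses: q: 1; p: 1; f (λ-bound): 1; r (λ-bound): 1; g (λ-bound): 1
left-to-right use order: p, q, f, r, g
typing: well-typed — term : T2
ordered: ✗ — use order p, q, f, r, g needs exchange
linear: ✓ — q, p, f, r, g: one use apiece
affine: ✓ — q, p, f, r, g: no repeats, contraction unneeded
relevant: ✓ — none of q, p, f, r, g goes unused
unrestricted: ✓ — simply typable at T2; W, C, E all held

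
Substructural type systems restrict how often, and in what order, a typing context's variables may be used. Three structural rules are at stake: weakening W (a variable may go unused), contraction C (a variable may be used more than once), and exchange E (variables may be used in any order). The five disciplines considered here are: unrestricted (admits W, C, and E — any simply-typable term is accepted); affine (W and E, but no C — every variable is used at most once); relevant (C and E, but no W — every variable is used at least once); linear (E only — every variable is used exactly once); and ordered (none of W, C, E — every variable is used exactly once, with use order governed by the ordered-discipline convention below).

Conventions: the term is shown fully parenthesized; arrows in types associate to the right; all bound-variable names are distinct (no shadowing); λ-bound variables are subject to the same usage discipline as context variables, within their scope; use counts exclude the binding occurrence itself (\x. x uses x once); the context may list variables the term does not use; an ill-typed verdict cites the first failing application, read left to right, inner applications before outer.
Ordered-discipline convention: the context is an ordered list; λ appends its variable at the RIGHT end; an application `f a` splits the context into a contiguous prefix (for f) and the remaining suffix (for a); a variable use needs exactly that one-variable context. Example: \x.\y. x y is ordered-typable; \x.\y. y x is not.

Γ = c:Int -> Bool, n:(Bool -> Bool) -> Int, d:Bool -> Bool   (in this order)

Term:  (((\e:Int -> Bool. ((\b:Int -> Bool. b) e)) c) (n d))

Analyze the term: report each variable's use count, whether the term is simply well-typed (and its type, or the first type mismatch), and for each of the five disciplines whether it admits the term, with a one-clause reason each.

use counts: c: 1×; n: 1×; d: 1×; e [bound]: 1×; b [bound]: 1×
left-to-right use order: b, e, c, n, d
typing: well-typed — term : Bool
ordered: ✓, one use each (c, n, d, e, b); ordered split holds
linear: ✓, each of c, n, d, e, b used exactly once
affine: ✓, none of c, n, d, e, b used more than once
relevant: ✓, at least one use each (c, n, d, e, b)
unrestricted: ✓, type-checks (Bool) and nothing is barred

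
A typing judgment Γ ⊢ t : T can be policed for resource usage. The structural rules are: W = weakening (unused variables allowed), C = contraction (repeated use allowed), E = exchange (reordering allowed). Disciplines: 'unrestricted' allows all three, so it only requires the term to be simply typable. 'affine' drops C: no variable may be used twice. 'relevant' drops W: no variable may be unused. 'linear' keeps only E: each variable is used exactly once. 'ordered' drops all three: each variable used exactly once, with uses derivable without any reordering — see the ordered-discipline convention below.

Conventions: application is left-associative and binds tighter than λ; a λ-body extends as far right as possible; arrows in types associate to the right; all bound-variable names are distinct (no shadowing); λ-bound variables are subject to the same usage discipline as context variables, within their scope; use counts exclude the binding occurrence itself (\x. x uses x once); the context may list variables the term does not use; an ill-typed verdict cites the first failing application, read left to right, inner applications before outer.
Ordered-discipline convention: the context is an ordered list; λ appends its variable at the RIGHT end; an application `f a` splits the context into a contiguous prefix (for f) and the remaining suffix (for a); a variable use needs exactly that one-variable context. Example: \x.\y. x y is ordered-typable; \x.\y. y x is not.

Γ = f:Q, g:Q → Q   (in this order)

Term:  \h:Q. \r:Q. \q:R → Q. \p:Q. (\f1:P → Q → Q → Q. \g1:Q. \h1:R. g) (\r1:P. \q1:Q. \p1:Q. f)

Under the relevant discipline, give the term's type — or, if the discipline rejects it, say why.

not well-typed under relevant — h, r, q, p, f1, g1, h1, r1, q1, p1 left unused
variable uses: f=1, g=1, h [bound]=0, r [bound]=0, q [bound]=0, p [bound]=0, f1 [bound]=0, g1 [bound]=0, h1 [bound]=0, r1 [bound]=0, q1 [bound]=0, p1 [bound]=0
order of uses: g, f
typing: the term checks, with type Q → Q → (R → Q) → Q → Q → R → Q → Q
all disciplines: ordered ✗; linear ✗; affine ✓; relevant ✗; unrestricted ✓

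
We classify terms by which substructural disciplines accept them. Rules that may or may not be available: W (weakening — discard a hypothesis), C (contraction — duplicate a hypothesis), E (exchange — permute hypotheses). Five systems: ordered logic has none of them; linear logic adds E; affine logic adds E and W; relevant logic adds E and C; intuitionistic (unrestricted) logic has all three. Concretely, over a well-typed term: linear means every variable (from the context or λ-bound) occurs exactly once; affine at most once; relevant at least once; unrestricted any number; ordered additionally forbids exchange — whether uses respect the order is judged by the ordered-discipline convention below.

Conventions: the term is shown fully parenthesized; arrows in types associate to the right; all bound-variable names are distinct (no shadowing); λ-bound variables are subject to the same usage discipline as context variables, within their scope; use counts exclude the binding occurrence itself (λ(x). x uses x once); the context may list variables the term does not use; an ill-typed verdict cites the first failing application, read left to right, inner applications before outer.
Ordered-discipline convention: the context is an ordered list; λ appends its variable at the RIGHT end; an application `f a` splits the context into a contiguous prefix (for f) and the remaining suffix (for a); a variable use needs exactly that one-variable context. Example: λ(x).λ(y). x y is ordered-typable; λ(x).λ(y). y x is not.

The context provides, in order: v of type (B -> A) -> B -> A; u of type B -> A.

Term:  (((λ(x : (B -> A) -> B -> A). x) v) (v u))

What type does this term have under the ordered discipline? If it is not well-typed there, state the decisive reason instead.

not well-typed under ordered — uses contraction: v ×2
usage: v ×2, u ×1, x (λ-bound) ×1
left-to-right use order: x, v, v, u
typing: well-typed at B -> A
summary: ordered ✗; linear ✗; affine ✗; relevant ✓; unrestricted ✓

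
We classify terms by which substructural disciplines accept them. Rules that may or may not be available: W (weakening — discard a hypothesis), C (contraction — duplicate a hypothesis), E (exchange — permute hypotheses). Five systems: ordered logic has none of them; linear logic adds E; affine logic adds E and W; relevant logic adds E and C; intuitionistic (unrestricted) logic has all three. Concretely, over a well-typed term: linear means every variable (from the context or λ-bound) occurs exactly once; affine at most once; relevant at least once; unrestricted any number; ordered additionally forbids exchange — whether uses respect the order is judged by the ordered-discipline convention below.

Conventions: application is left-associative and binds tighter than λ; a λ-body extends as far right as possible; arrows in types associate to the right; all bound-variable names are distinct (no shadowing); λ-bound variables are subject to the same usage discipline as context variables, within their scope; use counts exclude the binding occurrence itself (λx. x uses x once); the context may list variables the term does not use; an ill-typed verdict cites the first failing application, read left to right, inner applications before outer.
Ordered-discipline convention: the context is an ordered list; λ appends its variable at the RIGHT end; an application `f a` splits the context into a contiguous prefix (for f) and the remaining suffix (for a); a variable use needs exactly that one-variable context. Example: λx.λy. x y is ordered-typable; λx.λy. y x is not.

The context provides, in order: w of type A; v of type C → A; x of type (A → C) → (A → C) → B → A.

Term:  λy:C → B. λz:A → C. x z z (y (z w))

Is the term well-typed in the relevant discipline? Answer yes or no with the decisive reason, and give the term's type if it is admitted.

no — v left unused
usage: w ×1, v ×0, x ×1, y (bound) ×1, z (bound) ×3
order of uses: x, z, z, y, z, w
typing: well-typed — term : (C → B) → (A → C) → A
across the five disciplines: ordered ✗; linear ✗; affine ✗; relevant ✗; unrestricted ✓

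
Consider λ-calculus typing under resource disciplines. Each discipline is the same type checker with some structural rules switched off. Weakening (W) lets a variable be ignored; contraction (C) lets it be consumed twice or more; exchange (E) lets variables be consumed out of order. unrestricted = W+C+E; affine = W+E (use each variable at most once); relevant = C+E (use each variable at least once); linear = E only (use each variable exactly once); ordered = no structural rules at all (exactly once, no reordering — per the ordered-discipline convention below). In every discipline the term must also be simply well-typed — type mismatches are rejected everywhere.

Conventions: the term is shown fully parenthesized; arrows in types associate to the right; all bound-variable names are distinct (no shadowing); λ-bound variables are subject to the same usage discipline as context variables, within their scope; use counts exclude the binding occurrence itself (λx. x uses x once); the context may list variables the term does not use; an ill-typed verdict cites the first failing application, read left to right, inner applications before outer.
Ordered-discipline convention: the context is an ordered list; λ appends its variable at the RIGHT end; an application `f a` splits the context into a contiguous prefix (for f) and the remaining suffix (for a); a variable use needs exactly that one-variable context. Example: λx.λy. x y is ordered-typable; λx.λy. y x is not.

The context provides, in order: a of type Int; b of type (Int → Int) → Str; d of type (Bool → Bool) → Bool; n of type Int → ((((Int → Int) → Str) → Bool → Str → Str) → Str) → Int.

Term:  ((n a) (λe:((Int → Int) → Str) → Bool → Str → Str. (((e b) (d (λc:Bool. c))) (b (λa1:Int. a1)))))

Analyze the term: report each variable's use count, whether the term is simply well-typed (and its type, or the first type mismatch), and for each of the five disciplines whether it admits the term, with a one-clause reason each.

counts: a: 1; b: 2; d: 1; n: 1; e (bound): 1; c (bound): 1; a1 (bound): 1
order of uses: n, a, e, b, d, c, b, a1
typing: well-typed at Int
ordered: ✗ — b ×2 used more than once (contraction)
linear: ✗ — b ×2 used more than once (contraction)
affine: ✗ — b ×2 used more than once (contraction)
relevant: ✓ — at least one use each (a, b, d, n, e, c, a1)
unrestricted: ✓ — simply typable at Int; W, C, E all held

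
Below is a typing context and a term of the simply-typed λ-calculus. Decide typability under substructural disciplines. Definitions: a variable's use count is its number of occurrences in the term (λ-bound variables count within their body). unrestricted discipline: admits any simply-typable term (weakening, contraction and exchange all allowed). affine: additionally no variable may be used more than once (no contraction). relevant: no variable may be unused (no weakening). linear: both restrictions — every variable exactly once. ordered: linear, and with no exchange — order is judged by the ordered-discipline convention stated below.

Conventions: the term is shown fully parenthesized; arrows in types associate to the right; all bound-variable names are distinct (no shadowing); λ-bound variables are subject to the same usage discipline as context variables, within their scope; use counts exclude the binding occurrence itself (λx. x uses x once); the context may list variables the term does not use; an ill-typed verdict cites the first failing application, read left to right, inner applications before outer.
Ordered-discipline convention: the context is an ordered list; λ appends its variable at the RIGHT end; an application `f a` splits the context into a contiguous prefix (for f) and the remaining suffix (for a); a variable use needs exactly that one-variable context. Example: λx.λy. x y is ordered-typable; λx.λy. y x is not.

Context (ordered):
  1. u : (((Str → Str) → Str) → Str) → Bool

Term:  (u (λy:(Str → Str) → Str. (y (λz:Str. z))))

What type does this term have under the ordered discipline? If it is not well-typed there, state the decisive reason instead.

term : Bool
counts: u: 1; y (bound): 1; z (bound): 1
order of uses: u, y, z
typing: ✓ — Bool
all disciplines: ordered ✓, linear ✓, affine ✓, relevant ✓, unrestricted ✓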